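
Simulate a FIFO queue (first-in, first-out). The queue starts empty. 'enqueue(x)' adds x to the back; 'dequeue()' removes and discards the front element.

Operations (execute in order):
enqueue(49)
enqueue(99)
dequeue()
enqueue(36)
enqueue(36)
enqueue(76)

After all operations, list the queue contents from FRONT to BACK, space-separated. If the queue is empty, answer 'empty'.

Answer: 99 36 36 76

Derivation:
enqueue(49): [49]
enqueue(99): [49, 99]
dequeue(): [99]
enqueue(36): [99, 36]
enqueue(36): [99, 36, 36]
enqueue(76): [99, 36, 36, 76]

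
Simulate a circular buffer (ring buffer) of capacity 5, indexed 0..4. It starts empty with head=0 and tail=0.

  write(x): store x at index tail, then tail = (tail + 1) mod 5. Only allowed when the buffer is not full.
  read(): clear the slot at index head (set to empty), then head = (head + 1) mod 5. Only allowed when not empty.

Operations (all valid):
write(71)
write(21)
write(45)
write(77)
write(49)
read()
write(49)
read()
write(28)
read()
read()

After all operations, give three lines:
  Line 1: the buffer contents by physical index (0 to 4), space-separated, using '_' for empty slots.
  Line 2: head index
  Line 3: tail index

Answer: 49 28 _ _ 49
4
2

Derivation:
write(71): buf=[71 _ _ _ _], head=0, tail=1, size=1
write(21): buf=[71 21 _ _ _], head=0, tail=2, size=2
write(45): buf=[71 21 45 _ _], head=0, tail=3, size=3
write(77): buf=[71 21 45 77 _], head=0, tail=4, size=4
write(49): buf=[71 21 45 77 49], head=0, tail=0, size=5
read(): buf=[_ 21 45 77 49], head=1, tail=0, size=4
write(49): buf=[49 21 45 77 49], head=1, tail=1, size=5
read(): buf=[49 _ 45 77 49], head=2, tail=1, size=4
write(28): buf=[49 28 45 77 49], head=2, tail=2, size=5
read(): buf=[49 28 _ 77 49], head=3, tail=2, size=4
read(): buf=[49 28 _ _ 49], head=4, tail=2, size=3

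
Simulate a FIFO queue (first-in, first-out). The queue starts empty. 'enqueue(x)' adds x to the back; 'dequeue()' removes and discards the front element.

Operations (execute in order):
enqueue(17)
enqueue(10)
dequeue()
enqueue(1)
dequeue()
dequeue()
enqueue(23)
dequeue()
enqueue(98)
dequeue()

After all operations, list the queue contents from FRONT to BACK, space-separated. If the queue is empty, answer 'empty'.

Answer: empty

Derivation:
enqueue(17): [17]
enqueue(10): [17, 10]
dequeue(): [10]
enqueue(1): [10, 1]
dequeue(): [1]
dequeue(): []
enqueue(23): [23]
dequeue(): []
enqueue(98): [98]
dequeue(): []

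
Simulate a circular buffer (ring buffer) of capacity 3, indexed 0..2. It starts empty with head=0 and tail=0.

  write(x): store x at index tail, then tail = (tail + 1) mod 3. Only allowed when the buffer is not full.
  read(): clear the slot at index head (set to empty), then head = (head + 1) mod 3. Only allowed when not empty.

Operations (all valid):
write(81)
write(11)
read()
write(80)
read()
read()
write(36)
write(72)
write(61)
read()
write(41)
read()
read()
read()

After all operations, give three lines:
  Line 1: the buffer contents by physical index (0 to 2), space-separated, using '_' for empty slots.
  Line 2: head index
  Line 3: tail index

Answer: _ _ _
1
1

Derivation:
write(81): buf=[81 _ _], head=0, tail=1, size=1
write(11): buf=[81 11 _], head=0, tail=2, size=2
read(): buf=[_ 11 _], head=1, tail=2, size=1
write(80): buf=[_ 11 80], head=1, tail=0, size=2
read(): buf=[_ _ 80], head=2, tail=0, size=1
read(): buf=[_ _ _], head=0, tail=0, size=0
write(36): buf=[36 _ _], head=0, tail=1, size=1
write(72): buf=[36 72 _], head=0, tail=2, size=2
write(61): buf=[36 72 61], head=0, tail=0, size=3
read(): buf=[_ 72 61], head=1, tail=0, size=2
write(41): buf=[41 72 61], head=1, tail=1, size=3
read(): buf=[41 _ 61], head=2, tail=1, size=2
read(): buf=[41 _ _], head=0, tail=1, size=1
read(): buf=[_ _ _], head=1, tail=1, size=0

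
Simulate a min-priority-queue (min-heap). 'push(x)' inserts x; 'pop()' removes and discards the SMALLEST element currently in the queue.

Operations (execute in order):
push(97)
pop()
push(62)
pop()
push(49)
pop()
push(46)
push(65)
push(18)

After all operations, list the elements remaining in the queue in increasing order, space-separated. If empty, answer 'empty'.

Answer: 18 46 65

Derivation:
push(97): heap contents = [97]
pop() → 97: heap contents = []
push(62): heap contents = [62]
pop() → 62: heap contents = []
push(49): heap contents = [49]
pop() → 49: heap contents = []
push(46): heap contents = [46]
push(65): heap contents = [46, 65]
push(18): heap contents = [18, 46, 65]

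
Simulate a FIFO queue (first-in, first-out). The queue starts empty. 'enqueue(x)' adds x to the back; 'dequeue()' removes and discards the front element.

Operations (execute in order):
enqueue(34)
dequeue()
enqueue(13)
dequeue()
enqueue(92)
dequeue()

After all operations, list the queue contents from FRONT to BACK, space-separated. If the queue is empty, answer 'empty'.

enqueue(34): [34]
dequeue(): []
enqueue(13): [13]
dequeue(): []
enqueue(92): [92]
dequeue(): []

Answer: empty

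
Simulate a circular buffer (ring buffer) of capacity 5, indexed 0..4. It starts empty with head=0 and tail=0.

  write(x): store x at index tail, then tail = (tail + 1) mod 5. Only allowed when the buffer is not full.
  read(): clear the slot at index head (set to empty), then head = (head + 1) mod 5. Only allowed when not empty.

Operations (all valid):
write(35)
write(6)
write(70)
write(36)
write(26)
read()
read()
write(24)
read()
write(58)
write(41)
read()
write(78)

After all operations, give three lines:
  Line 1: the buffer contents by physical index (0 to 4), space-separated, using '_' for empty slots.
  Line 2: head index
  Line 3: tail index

Answer: 24 58 41 78 26
4
4

Derivation:
write(35): buf=[35 _ _ _ _], head=0, tail=1, size=1
write(6): buf=[35 6 _ _ _], head=0, tail=2, size=2
write(70): buf=[35 6 70 _ _], head=0, tail=3, size=3
write(36): buf=[35 6 70 36 _], head=0, tail=4, size=4
write(26): buf=[35 6 70 36 26], head=0, tail=0, size=5
read(): buf=[_ 6 70 36 26], head=1, tail=0, size=4
read(): buf=[_ _ 70 36 26], head=2, tail=0, size=3
write(24): buf=[24 _ 70 36 26], head=2, tail=1, size=4
read(): buf=[24 _ _ 36 26], head=3, tail=1, size=3
write(58): buf=[24 58 _ 36 26], head=3, tail=2, size=4
write(41): buf=[24 58 41 36 26], head=3, tail=3, size=5
read(): buf=[24 58 41 _ 26], head=4, tail=3, size=4
write(78): buf=[24 58 41 78 26], head=4, tail=4, size=5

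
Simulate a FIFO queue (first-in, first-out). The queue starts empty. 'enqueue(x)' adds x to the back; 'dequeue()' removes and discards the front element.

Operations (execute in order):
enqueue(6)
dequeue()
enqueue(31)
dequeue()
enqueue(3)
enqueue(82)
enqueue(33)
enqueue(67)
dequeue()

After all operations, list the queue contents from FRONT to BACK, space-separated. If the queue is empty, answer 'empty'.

enqueue(6): [6]
dequeue(): []
enqueue(31): [31]
dequeue(): []
enqueue(3): [3]
enqueue(82): [3, 82]
enqueue(33): [3, 82, 33]
enqueue(67): [3, 82, 33, 67]
dequeue(): [82, 33, 67]

Answer: 82 33 67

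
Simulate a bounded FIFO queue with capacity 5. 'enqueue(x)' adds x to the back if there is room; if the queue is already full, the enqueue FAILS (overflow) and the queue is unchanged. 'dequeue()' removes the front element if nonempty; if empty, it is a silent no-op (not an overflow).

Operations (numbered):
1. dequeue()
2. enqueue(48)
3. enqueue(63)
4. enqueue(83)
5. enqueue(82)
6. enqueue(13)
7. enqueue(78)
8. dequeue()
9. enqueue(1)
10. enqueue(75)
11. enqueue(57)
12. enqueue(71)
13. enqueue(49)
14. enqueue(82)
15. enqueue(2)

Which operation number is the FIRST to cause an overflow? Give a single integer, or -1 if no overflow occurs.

Answer: 7

Derivation:
1. dequeue(): empty, no-op, size=0
2. enqueue(48): size=1
3. enqueue(63): size=2
4. enqueue(83): size=3
5. enqueue(82): size=4
6. enqueue(13): size=5
7. enqueue(78): size=5=cap → OVERFLOW (fail)
8. dequeue(): size=4
9. enqueue(1): size=5
10. enqueue(75): size=5=cap → OVERFLOW (fail)
11. enqueue(57): size=5=cap → OVERFLOW (fail)
12. enqueue(71): size=5=cap → OVERFLOW (fail)
13. enqueue(49): size=5=cap → OVERFLOW (fail)
14. enqueue(82): size=5=cap → OVERFLOW (fail)
15. enqueue(2): size=5=cap → OVERFLOW (fail)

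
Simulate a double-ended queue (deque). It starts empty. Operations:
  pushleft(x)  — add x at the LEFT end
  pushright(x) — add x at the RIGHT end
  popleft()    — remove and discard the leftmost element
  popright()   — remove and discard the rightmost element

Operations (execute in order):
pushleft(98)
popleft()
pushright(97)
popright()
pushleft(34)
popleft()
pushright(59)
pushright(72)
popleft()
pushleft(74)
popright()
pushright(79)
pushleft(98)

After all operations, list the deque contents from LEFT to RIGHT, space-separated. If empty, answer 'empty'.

pushleft(98): [98]
popleft(): []
pushright(97): [97]
popright(): []
pushleft(34): [34]
popleft(): []
pushright(59): [59]
pushright(72): [59, 72]
popleft(): [72]
pushleft(74): [74, 72]
popright(): [74]
pushright(79): [74, 79]
pushleft(98): [98, 74, 79]

Answer: 98 74 79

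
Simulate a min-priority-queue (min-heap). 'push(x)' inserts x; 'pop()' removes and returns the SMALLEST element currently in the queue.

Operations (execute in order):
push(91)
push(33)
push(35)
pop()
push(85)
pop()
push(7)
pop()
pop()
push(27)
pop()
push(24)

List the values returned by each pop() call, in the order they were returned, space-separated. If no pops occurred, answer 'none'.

push(91): heap contents = [91]
push(33): heap contents = [33, 91]
push(35): heap contents = [33, 35, 91]
pop() → 33: heap contents = [35, 91]
push(85): heap contents = [35, 85, 91]
pop() → 35: heap contents = [85, 91]
push(7): heap contents = [7, 85, 91]
pop() → 7: heap contents = [85, 91]
pop() → 85: heap contents = [91]
push(27): heap contents = [27, 91]
pop() → 27: heap contents = [91]
push(24): heap contents = [24, 91]

Answer: 33 35 7 85 27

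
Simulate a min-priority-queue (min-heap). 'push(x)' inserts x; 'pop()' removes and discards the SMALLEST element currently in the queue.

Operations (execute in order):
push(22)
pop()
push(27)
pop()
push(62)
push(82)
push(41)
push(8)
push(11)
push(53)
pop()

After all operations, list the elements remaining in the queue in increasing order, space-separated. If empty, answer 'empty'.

push(22): heap contents = [22]
pop() → 22: heap contents = []
push(27): heap contents = [27]
pop() → 27: heap contents = []
push(62): heap contents = [62]
push(82): heap contents = [62, 82]
push(41): heap contents = [41, 62, 82]
push(8): heap contents = [8, 41, 62, 82]
push(11): heap contents = [8, 11, 41, 62, 82]
push(53): heap contents = [8, 11, 41, 53, 62, 82]
pop() → 8: heap contents = [11, 41, 53, 62, 82]

Answer: 11 41 53 62 82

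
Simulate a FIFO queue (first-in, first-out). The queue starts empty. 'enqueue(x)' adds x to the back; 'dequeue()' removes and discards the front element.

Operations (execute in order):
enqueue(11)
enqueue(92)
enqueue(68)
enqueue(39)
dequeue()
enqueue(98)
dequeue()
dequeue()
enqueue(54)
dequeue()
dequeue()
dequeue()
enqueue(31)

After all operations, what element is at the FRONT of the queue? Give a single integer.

enqueue(11): queue = [11]
enqueue(92): queue = [11, 92]
enqueue(68): queue = [11, 92, 68]
enqueue(39): queue = [11, 92, 68, 39]
dequeue(): queue = [92, 68, 39]
enqueue(98): queue = [92, 68, 39, 98]
dequeue(): queue = [68, 39, 98]
dequeue(): queue = [39, 98]
enqueue(54): queue = [39, 98, 54]
dequeue(): queue = [98, 54]
dequeue(): queue = [54]
dequeue(): queue = []
enqueue(31): queue = [31]

Answer: 31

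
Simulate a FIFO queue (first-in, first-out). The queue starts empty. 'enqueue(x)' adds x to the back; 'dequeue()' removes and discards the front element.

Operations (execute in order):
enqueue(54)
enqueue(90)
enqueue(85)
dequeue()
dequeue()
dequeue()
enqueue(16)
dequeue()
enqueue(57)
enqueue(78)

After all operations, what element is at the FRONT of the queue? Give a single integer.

Answer: 57

Derivation:
enqueue(54): queue = [54]
enqueue(90): queue = [54, 90]
enqueue(85): queue = [54, 90, 85]
dequeue(): queue = [90, 85]
dequeue(): queue = [85]
dequeue(): queue = []
enqueue(16): queue = [16]
dequeue(): queue = []
enqueue(57): queue = [57]
enqueue(78): queue = [57, 78]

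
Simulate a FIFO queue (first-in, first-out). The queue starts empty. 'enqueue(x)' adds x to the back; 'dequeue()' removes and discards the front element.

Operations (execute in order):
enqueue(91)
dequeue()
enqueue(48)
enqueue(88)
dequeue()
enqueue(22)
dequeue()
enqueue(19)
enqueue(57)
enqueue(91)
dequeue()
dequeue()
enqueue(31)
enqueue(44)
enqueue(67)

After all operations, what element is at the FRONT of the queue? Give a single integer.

enqueue(91): queue = [91]
dequeue(): queue = []
enqueue(48): queue = [48]
enqueue(88): queue = [48, 88]
dequeue(): queue = [88]
enqueue(22): queue = [88, 22]
dequeue(): queue = [22]
enqueue(19): queue = [22, 19]
enqueue(57): queue = [22, 19, 57]
enqueue(91): queue = [22, 19, 57, 91]
dequeue(): queue = [19, 57, 91]
dequeue(): queue = [57, 91]
enqueue(31): queue = [57, 91, 31]
enqueue(44): queue = [57, 91, 31, 44]
enqueue(67): queue = [57, 91, 31, 44, 67]

Answer: 57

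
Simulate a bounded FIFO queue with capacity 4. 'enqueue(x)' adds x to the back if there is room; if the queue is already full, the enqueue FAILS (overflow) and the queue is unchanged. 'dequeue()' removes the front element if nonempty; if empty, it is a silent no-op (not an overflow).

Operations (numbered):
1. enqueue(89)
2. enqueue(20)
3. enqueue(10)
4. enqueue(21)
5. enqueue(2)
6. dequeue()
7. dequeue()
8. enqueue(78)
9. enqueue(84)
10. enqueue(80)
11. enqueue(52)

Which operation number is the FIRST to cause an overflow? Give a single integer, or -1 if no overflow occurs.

1. enqueue(89): size=1
2. enqueue(20): size=2
3. enqueue(10): size=3
4. enqueue(21): size=4
5. enqueue(2): size=4=cap → OVERFLOW (fail)
6. dequeue(): size=3
7. dequeue(): size=2
8. enqueue(78): size=3
9. enqueue(84): size=4
10. enqueue(80): size=4=cap → OVERFLOW (fail)
11. enqueue(52): size=4=cap → OVERFLOW (fail)

Answer: 5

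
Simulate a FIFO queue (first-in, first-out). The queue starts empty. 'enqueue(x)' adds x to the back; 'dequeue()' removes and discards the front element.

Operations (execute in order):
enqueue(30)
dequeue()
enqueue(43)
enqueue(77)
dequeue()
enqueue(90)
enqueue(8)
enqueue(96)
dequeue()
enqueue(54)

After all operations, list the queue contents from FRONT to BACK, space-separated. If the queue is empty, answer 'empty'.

Answer: 90 8 96 54

Derivation:
enqueue(30): [30]
dequeue(): []
enqueue(43): [43]
enqueue(77): [43, 77]
dequeue(): [77]
enqueue(90): [77, 90]
enqueue(8): [77, 90, 8]
enqueue(96): [77, 90, 8, 96]
dequeue(): [90, 8, 96]
enqueue(54): [90, 8, 96, 54]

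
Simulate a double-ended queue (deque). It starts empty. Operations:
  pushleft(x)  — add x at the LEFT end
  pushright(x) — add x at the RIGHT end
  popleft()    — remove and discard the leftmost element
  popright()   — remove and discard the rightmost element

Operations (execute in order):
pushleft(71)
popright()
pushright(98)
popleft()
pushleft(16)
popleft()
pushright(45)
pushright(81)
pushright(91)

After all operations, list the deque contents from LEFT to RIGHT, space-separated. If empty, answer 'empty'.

pushleft(71): [71]
popright(): []
pushright(98): [98]
popleft(): []
pushleft(16): [16]
popleft(): []
pushright(45): [45]
pushright(81): [45, 81]
pushright(91): [45, 81, 91]

Answer: 45 81 91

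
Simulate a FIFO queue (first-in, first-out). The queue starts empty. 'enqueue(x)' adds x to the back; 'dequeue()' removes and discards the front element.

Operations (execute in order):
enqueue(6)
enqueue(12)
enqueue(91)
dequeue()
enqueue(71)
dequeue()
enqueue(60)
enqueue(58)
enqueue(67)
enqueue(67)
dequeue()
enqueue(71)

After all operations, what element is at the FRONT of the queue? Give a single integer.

Answer: 71

Derivation:
enqueue(6): queue = [6]
enqueue(12): queue = [6, 12]
enqueue(91): queue = [6, 12, 91]
dequeue(): queue = [12, 91]
enqueue(71): queue = [12, 91, 71]
dequeue(): queue = [91, 71]
enqueue(60): queue = [91, 71, 60]
enqueue(58): queue = [91, 71, 60, 58]
enqueue(67): queue = [91, 71, 60, 58, 67]
enqueue(67): queue = [91, 71, 60, 58, 67, 67]
dequeue(): queue = [71, 60, 58, 67, 67]
enqueue(71): queue = [71, 60, 58, 67, 67, 71]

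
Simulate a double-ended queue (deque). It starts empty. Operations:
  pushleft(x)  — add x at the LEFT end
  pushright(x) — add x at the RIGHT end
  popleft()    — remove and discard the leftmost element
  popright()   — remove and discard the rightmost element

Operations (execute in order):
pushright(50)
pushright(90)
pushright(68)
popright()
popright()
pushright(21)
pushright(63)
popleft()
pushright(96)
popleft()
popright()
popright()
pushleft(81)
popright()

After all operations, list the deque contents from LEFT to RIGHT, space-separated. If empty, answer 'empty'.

Answer: empty

Derivation:
pushright(50): [50]
pushright(90): [50, 90]
pushright(68): [50, 90, 68]
popright(): [50, 90]
popright(): [50]
pushright(21): [50, 21]
pushright(63): [50, 21, 63]
popleft(): [21, 63]
pushright(96): [21, 63, 96]
popleft(): [63, 96]
popright(): [63]
popright(): []
pushleft(81): [81]
popright(): []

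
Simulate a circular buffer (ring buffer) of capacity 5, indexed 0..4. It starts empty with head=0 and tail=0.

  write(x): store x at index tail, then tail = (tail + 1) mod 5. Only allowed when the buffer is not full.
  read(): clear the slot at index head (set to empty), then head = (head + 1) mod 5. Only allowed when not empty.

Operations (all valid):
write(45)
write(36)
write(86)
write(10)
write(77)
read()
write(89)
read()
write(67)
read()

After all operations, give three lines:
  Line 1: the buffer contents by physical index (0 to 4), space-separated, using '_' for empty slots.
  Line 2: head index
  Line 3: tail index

write(45): buf=[45 _ _ _ _], head=0, tail=1, size=1
write(36): buf=[45 36 _ _ _], head=0, tail=2, size=2
write(86): buf=[45 36 86 _ _], head=0, tail=3, size=3
write(10): buf=[45 36 86 10 _], head=0, tail=4, size=4
write(77): buf=[45 36 86 10 77], head=0, tail=0, size=5
read(): buf=[_ 36 86 10 77], head=1, tail=0, size=4
write(89): buf=[89 36 86 10 77], head=1, tail=1, size=5
read(): buf=[89 _ 86 10 77], head=2, tail=1, size=4
write(67): buf=[89 67 86 10 77], head=2, tail=2, size=5
read(): buf=[89 67 _ 10 77], head=3, tail=2, size=4

Answer: 89 67 _ 10 77
3
2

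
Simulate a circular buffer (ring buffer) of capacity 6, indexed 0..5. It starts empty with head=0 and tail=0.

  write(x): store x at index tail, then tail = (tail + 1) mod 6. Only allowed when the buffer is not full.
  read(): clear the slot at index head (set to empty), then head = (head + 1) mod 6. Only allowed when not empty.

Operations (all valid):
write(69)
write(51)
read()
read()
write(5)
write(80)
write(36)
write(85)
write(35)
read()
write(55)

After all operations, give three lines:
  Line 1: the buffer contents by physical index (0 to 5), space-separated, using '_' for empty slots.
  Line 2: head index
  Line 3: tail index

write(69): buf=[69 _ _ _ _ _], head=0, tail=1, size=1
write(51): buf=[69 51 _ _ _ _], head=0, tail=2, size=2
read(): buf=[_ 51 _ _ _ _], head=1, tail=2, size=1
read(): buf=[_ _ _ _ _ _], head=2, tail=2, size=0
write(5): buf=[_ _ 5 _ _ _], head=2, tail=3, size=1
write(80): buf=[_ _ 5 80 _ _], head=2, tail=4, size=2
write(36): buf=[_ _ 5 80 36 _], head=2, tail=5, size=3
write(85): buf=[_ _ 5 80 36 85], head=2, tail=0, size=4
write(35): buf=[35 _ 5 80 36 85], head=2, tail=1, size=5
read(): buf=[35 _ _ 80 36 85], head=3, tail=1, size=4
write(55): buf=[35 55 _ 80 36 85], head=3, tail=2, size=5

Answer: 35 55 _ 80 36 85
3
2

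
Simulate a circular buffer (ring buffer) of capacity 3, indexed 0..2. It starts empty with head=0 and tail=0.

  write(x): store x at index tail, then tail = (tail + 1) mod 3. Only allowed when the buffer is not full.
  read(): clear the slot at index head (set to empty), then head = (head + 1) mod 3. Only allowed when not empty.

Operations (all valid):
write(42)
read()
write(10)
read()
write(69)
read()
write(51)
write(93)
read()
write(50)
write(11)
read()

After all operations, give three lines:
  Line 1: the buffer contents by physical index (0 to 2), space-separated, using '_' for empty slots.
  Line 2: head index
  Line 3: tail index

write(42): buf=[42 _ _], head=0, tail=1, size=1
read(): buf=[_ _ _], head=1, tail=1, size=0
write(10): buf=[_ 10 _], head=1, tail=2, size=1
read(): buf=[_ _ _], head=2, tail=2, size=0
write(69): buf=[_ _ 69], head=2, tail=0, size=1
read(): buf=[_ _ _], head=0, tail=0, size=0
write(51): buf=[51 _ _], head=0, tail=1, size=1
write(93): buf=[51 93 _], head=0, tail=2, size=2
read(): buf=[_ 93 _], head=1, tail=2, size=1
write(50): buf=[_ 93 50], head=1, tail=0, size=2
write(11): buf=[11 93 50], head=1, tail=1, size=3
read(): buf=[11 _ 50], head=2, tail=1, size=2

Answer: 11 _ 50
2
1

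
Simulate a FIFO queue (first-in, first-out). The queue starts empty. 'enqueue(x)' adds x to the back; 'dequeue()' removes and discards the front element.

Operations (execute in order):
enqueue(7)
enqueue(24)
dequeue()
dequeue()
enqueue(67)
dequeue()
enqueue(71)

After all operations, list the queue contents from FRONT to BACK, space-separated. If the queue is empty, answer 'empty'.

Answer: 71

Derivation:
enqueue(7): [7]
enqueue(24): [7, 24]
dequeue(): [24]
dequeue(): []
enqueue(67): [67]
dequeue(): []
enqueue(71): [71]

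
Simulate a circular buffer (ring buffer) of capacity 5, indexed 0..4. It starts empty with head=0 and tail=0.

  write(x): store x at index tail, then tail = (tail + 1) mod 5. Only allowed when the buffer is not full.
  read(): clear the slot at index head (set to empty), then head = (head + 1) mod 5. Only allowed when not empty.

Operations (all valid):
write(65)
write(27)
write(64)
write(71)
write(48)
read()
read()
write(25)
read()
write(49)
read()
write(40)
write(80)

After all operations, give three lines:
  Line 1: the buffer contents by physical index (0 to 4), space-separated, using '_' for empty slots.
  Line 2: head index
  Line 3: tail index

Answer: 25 49 40 80 48
4
4

Derivation:
write(65): buf=[65 _ _ _ _], head=0, tail=1, size=1
write(27): buf=[65 27 _ _ _], head=0, tail=2, size=2
write(64): buf=[65 27 64 _ _], head=0, tail=3, size=3
write(71): buf=[65 27 64 71 _], head=0, tail=4, size=4
write(48): buf=[65 27 64 71 48], head=0, tail=0, size=5
read(): buf=[_ 27 64 71 48], head=1, tail=0, size=4
read(): buf=[_ _ 64 71 48], head=2, tail=0, size=3
write(25): buf=[25 _ 64 71 48], head=2, tail=1, size=4
read(): buf=[25 _ _ 71 48], head=3, tail=1, size=3
write(49): buf=[25 49 _ 71 48], head=3, tail=2, size=4
read(): buf=[25 49 _ _ 48], head=4, tail=2, size=3
write(40): buf=[25 49 40 _ 48], head=4, tail=3, size=4
write(80): buf=[25 49 40 80 48], head=4, tail=4, size=5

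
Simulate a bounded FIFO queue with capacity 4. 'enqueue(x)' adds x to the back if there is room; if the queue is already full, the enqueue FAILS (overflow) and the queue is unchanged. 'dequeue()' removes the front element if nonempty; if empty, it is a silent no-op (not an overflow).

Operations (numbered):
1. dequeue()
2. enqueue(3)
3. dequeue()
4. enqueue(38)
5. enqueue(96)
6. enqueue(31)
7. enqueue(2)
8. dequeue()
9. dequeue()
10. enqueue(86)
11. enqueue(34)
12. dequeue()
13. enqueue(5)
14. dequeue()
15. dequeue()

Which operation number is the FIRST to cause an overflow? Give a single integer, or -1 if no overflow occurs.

Answer: -1

Derivation:
1. dequeue(): empty, no-op, size=0
2. enqueue(3): size=1
3. dequeue(): size=0
4. enqueue(38): size=1
5. enqueue(96): size=2
6. enqueue(31): size=3
7. enqueue(2): size=4
8. dequeue(): size=3
9. dequeue(): size=2
10. enqueue(86): size=3
11. enqueue(34): size=4
12. dequeue(): size=3
13. enqueue(5): size=4
14. dequeue(): size=3
15. dequeue(): size=2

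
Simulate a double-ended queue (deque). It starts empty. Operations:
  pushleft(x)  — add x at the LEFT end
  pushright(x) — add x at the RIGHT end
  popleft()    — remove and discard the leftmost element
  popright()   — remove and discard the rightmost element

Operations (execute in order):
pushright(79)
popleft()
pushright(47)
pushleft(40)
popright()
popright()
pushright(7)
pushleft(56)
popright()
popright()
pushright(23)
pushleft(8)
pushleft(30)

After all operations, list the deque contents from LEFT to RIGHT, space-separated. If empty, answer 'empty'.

Answer: 30 8 23

Derivation:
pushright(79): [79]
popleft(): []
pushright(47): [47]
pushleft(40): [40, 47]
popright(): [40]
popright(): []
pushright(7): [7]
pushleft(56): [56, 7]
popright(): [56]
popright(): []
pushright(23): [23]
pushleft(8): [8, 23]
pushleft(30): [30, 8, 23]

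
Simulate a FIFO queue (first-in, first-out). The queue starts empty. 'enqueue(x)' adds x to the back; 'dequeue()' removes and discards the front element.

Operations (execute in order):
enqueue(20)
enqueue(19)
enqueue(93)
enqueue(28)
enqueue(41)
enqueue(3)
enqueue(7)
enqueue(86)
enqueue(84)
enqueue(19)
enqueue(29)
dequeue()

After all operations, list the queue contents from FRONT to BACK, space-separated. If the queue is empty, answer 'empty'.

enqueue(20): [20]
enqueue(19): [20, 19]
enqueue(93): [20, 19, 93]
enqueue(28): [20, 19, 93, 28]
enqueue(41): [20, 19, 93, 28, 41]
enqueue(3): [20, 19, 93, 28, 41, 3]
enqueue(7): [20, 19, 93, 28, 41, 3, 7]
enqueue(86): [20, 19, 93, 28, 41, 3, 7, 86]
enqueue(84): [20, 19, 93, 28, 41, 3, 7, 86, 84]
enqueue(19): [20, 19, 93, 28, 41, 3, 7, 86, 84, 19]
enqueue(29): [20, 19, 93, 28, 41, 3, 7, 86, 84, 19, 29]
dequeue(): [19, 93, 28, 41, 3, 7, 86, 84, 19, 29]

Answer: 19 93 28 41 3 7 86 84 19 29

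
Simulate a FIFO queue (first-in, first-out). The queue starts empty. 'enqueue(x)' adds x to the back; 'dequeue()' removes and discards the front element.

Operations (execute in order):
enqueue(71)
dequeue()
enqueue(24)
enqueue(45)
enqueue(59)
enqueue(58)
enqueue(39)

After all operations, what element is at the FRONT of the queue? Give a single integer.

Answer: 24

Derivation:
enqueue(71): queue = [71]
dequeue(): queue = []
enqueue(24): queue = [24]
enqueue(45): queue = [24, 45]
enqueue(59): queue = [24, 45, 59]
enqueue(58): queue = [24, 45, 59, 58]
enqueue(39): queue = [24, 45, 59, 58, 39]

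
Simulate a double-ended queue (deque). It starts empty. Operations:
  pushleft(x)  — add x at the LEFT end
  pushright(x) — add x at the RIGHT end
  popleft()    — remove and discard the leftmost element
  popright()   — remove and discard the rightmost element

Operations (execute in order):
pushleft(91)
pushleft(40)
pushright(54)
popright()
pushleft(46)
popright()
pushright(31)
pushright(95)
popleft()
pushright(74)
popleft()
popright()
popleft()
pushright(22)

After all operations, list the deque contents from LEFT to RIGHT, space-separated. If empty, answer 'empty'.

pushleft(91): [91]
pushleft(40): [40, 91]
pushright(54): [40, 91, 54]
popright(): [40, 91]
pushleft(46): [46, 40, 91]
popright(): [46, 40]
pushright(31): [46, 40, 31]
pushright(95): [46, 40, 31, 95]
popleft(): [40, 31, 95]
pushright(74): [40, 31, 95, 74]
popleft(): [31, 95, 74]
popright(): [31, 95]
popleft(): [95]
pushright(22): [95, 22]

Answer: 95 22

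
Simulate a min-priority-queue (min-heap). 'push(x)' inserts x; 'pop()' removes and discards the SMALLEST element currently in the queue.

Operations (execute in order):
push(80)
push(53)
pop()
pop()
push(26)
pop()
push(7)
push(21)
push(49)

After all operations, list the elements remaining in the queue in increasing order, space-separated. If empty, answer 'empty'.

Answer: 7 21 49

Derivation:
push(80): heap contents = [80]
push(53): heap contents = [53, 80]
pop() → 53: heap contents = [80]
pop() → 80: heap contents = []
push(26): heap contents = [26]
pop() → 26: heap contents = []
push(7): heap contents = [7]
push(21): heap contents = [7, 21]
push(49): heap contents = [7, 21, 49]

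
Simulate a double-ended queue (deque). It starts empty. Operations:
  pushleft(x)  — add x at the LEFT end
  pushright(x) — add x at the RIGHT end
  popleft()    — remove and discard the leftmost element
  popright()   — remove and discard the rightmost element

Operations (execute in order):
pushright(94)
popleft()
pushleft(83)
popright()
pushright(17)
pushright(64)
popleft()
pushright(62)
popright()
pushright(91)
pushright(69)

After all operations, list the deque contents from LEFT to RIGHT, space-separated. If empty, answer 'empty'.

Answer: 64 91 69

Derivation:
pushright(94): [94]
popleft(): []
pushleft(83): [83]
popright(): []
pushright(17): [17]
pushright(64): [17, 64]
popleft(): [64]
pushright(62): [64, 62]
popright(): [64]
pushright(91): [64, 91]
pushright(69): [64, 91, 69]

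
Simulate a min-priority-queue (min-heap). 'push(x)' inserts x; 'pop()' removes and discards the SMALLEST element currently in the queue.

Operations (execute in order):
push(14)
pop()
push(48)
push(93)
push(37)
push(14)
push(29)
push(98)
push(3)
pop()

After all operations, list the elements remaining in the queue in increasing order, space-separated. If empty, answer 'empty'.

Answer: 14 29 37 48 93 98

Derivation:
push(14): heap contents = [14]
pop() → 14: heap contents = []
push(48): heap contents = [48]
push(93): heap contents = [48, 93]
push(37): heap contents = [37, 48, 93]
push(14): heap contents = [14, 37, 48, 93]
push(29): heap contents = [14, 29, 37, 48, 93]
push(98): heap contents = [14, 29, 37, 48, 93, 98]
push(3): heap contents = [3, 14, 29, 37, 48, 93, 98]
pop() → 3: heap contents = [14, 29, 37, 48, 93, 98]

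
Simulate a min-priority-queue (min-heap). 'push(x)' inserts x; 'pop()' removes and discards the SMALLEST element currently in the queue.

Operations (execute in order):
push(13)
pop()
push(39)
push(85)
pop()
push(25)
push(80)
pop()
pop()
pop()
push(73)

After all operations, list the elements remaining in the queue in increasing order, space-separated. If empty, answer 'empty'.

Answer: 73

Derivation:
push(13): heap contents = [13]
pop() → 13: heap contents = []
push(39): heap contents = [39]
push(85): heap contents = [39, 85]
pop() → 39: heap contents = [85]
push(25): heap contents = [25, 85]
push(80): heap contents = [25, 80, 85]
pop() → 25: heap contents = [80, 85]
pop() → 80: heap contents = [85]
pop() → 85: heap contents = []
push(73): heap contents = [73]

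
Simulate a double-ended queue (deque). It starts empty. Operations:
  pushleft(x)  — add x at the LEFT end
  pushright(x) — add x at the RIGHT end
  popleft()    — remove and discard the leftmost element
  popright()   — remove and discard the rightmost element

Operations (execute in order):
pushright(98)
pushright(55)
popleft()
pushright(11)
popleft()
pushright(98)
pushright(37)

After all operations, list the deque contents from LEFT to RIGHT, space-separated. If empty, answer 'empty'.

pushright(98): [98]
pushright(55): [98, 55]
popleft(): [55]
pushright(11): [55, 11]
popleft(): [11]
pushright(98): [11, 98]
pushright(37): [11, 98, 37]

Answer: 11 98 37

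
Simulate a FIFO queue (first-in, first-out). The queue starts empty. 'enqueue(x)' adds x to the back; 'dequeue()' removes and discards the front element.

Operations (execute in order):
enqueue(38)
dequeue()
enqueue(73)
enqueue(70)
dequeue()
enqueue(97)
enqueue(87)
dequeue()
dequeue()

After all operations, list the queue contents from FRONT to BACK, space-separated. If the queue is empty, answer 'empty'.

Answer: 87

Derivation:
enqueue(38): [38]
dequeue(): []
enqueue(73): [73]
enqueue(70): [73, 70]
dequeue(): [70]
enqueue(97): [70, 97]
enqueue(87): [70, 97, 87]
dequeue(): [97, 87]
dequeue(): [87]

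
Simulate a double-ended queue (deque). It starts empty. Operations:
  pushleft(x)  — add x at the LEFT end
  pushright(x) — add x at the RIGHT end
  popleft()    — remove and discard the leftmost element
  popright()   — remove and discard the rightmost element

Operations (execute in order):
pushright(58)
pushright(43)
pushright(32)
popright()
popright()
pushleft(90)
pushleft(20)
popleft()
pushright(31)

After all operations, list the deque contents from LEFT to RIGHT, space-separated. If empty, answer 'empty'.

pushright(58): [58]
pushright(43): [58, 43]
pushright(32): [58, 43, 32]
popright(): [58, 43]
popright(): [58]
pushleft(90): [90, 58]
pushleft(20): [20, 90, 58]
popleft(): [90, 58]
pushright(31): [90, 58, 31]

Answer: 90 58 31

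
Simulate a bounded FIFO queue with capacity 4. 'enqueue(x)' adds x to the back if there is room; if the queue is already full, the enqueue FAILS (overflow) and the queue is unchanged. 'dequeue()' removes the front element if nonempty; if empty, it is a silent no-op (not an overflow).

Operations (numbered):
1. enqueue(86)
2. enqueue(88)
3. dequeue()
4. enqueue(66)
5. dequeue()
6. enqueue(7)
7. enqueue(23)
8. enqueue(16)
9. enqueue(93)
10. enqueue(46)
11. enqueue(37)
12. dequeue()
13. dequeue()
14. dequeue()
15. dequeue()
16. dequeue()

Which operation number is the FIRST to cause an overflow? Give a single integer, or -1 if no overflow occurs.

1. enqueue(86): size=1
2. enqueue(88): size=2
3. dequeue(): size=1
4. enqueue(66): size=2
5. dequeue(): size=1
6. enqueue(7): size=2
7. enqueue(23): size=3
8. enqueue(16): size=4
9. enqueue(93): size=4=cap → OVERFLOW (fail)
10. enqueue(46): size=4=cap → OVERFLOW (fail)
11. enqueue(37): size=4=cap → OVERFLOW (fail)
12. dequeue(): size=3
13. dequeue(): size=2
14. dequeue(): size=1
15. dequeue(): size=0
16. dequeue(): empty, no-op, size=0

Answer: 9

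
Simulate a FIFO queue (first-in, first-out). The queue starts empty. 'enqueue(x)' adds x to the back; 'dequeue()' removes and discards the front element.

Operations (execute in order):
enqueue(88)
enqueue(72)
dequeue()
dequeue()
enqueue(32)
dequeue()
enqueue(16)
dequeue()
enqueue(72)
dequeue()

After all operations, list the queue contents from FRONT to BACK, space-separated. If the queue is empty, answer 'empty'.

Answer: empty

Derivation:
enqueue(88): [88]
enqueue(72): [88, 72]
dequeue(): [72]
dequeue(): []
enqueue(32): [32]
dequeue(): []
enqueue(16): [16]
dequeue(): []
enqueue(72): [72]
dequeue(): []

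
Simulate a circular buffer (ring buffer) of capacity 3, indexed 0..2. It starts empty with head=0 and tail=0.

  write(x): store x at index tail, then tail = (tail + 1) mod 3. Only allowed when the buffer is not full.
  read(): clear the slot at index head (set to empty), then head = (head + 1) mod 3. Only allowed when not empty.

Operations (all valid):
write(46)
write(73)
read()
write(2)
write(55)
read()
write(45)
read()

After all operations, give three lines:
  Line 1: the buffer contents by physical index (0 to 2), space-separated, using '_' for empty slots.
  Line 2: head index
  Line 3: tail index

write(46): buf=[46 _ _], head=0, tail=1, size=1
write(73): buf=[46 73 _], head=0, tail=2, size=2
read(): buf=[_ 73 _], head=1, tail=2, size=1
write(2): buf=[_ 73 2], head=1, tail=0, size=2
write(55): buf=[55 73 2], head=1, tail=1, size=3
read(): buf=[55 _ 2], head=2, tail=1, size=2
write(45): buf=[55 45 2], head=2, tail=2, size=3
read(): buf=[55 45 _], head=0, tail=2, size=2

Answer: 55 45 _
0
2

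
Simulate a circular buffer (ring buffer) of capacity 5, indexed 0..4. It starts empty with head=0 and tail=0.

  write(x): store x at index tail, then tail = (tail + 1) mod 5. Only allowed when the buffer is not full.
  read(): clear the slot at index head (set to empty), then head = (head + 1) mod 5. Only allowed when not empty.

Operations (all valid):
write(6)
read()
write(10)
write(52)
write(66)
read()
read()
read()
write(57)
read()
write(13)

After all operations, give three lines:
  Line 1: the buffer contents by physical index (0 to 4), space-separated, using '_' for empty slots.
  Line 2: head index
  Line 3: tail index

write(6): buf=[6 _ _ _ _], head=0, tail=1, size=1
read(): buf=[_ _ _ _ _], head=1, tail=1, size=0
write(10): buf=[_ 10 _ _ _], head=1, tail=2, size=1
write(52): buf=[_ 10 52 _ _], head=1, tail=3, size=2
write(66): buf=[_ 10 52 66 _], head=1, tail=4, size=3
read(): buf=[_ _ 52 66 _], head=2, tail=4, size=2
read(): buf=[_ _ _ 66 _], head=3, tail=4, size=1
read(): buf=[_ _ _ _ _], head=4, tail=4, size=0
write(57): buf=[_ _ _ _ 57], head=4, tail=0, size=1
read(): buf=[_ _ _ _ _], head=0, tail=0, size=0
write(13): buf=[13 _ _ _ _], head=0, tail=1, size=1

Answer: 13 _ _ _ _
0
1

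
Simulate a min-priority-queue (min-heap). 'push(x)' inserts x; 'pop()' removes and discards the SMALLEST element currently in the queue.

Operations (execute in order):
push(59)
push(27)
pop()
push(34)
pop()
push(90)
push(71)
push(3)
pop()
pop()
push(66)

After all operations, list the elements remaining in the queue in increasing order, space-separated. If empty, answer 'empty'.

Answer: 66 71 90

Derivation:
push(59): heap contents = [59]
push(27): heap contents = [27, 59]
pop() → 27: heap contents = [59]
push(34): heap contents = [34, 59]
pop() → 34: heap contents = [59]
push(90): heap contents = [59, 90]
push(71): heap contents = [59, 71, 90]
push(3): heap contents = [3, 59, 71, 90]
pop() → 3: heap contents = [59, 71, 90]
pop() → 59: heap contents = [71, 90]
push(66): heap contents = [66, 71, 90]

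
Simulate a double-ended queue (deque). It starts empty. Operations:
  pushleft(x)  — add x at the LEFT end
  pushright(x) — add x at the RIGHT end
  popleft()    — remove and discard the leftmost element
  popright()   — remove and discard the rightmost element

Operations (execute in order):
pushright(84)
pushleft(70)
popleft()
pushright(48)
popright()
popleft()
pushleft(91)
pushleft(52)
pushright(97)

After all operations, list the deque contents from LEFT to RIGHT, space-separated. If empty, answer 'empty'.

Answer: 52 91 97

Derivation:
pushright(84): [84]
pushleft(70): [70, 84]
popleft(): [84]
pushright(48): [84, 48]
popright(): [84]
popleft(): []
pushleft(91): [91]
pushleft(52): [52, 91]
pushright(97): [52, 91, 97]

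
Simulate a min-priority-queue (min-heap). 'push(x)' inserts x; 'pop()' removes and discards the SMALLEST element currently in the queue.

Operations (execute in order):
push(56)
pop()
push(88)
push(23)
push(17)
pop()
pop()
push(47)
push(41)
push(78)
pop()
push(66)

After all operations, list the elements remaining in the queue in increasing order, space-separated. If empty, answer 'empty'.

Answer: 47 66 78 88

Derivation:
push(56): heap contents = [56]
pop() → 56: heap contents = []
push(88): heap contents = [88]
push(23): heap contents = [23, 88]
push(17): heap contents = [17, 23, 88]
pop() → 17: heap contents = [23, 88]
pop() → 23: heap contents = [88]
push(47): heap contents = [47, 88]
push(41): heap contents = [41, 47, 88]
push(78): heap contents = [41, 47, 78, 88]
pop() → 41: heap contents = [47, 78, 88]
push(66): heap contents = [47, 66, 78, 88]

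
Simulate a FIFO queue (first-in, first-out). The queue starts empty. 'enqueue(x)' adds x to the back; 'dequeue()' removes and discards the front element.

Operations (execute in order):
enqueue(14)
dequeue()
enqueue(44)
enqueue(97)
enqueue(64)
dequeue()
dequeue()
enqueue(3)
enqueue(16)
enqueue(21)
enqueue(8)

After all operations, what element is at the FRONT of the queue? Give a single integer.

Answer: 64

Derivation:
enqueue(14): queue = [14]
dequeue(): queue = []
enqueue(44): queue = [44]
enqueue(97): queue = [44, 97]
enqueue(64): queue = [44, 97, 64]
dequeue(): queue = [97, 64]
dequeue(): queue = [64]
enqueue(3): queue = [64, 3]
enqueue(16): queue = [64, 3, 16]
enqueue(21): queue = [64, 3, 16, 21]
enqueue(8): queue = [64, 3, 16, 21, 8]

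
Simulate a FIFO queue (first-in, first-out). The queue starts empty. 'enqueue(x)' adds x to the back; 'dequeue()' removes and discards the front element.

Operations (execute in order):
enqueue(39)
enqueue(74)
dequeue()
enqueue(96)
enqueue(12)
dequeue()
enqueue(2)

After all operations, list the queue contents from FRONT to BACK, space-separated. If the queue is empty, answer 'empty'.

Answer: 96 12 2

Derivation:
enqueue(39): [39]
enqueue(74): [39, 74]
dequeue(): [74]
enqueue(96): [74, 96]
enqueue(12): [74, 96, 12]
dequeue(): [96, 12]
enqueue(2): [96, 12, 2]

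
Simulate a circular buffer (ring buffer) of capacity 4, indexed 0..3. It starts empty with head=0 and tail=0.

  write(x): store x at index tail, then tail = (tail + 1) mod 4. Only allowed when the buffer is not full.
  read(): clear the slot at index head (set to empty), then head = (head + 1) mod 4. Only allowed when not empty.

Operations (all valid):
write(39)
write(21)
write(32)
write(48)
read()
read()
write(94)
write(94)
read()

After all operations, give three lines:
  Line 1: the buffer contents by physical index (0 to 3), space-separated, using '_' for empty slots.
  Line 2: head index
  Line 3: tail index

write(39): buf=[39 _ _ _], head=0, tail=1, size=1
write(21): buf=[39 21 _ _], head=0, tail=2, size=2
write(32): buf=[39 21 32 _], head=0, tail=3, size=3
write(48): buf=[39 21 32 48], head=0, tail=0, size=4
read(): buf=[_ 21 32 48], head=1, tail=0, size=3
read(): buf=[_ _ 32 48], head=2, tail=0, size=2
write(94): buf=[94 _ 32 48], head=2, tail=1, size=3
write(94): buf=[94 94 32 48], head=2, tail=2, size=4
read(): buf=[94 94 _ 48], head=3, tail=2, size=3

Answer: 94 94 _ 48
3
2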